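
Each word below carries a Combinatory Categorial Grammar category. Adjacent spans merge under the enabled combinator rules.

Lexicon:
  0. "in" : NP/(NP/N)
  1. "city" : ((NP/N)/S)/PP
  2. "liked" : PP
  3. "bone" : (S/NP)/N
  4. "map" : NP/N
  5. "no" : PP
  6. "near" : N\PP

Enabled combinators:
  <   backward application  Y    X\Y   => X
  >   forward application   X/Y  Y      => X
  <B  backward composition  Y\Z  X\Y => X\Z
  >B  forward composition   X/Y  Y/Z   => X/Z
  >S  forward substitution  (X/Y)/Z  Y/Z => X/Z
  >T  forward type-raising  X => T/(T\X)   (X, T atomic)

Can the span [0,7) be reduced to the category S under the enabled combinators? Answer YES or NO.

NO

NP/(NP/N) ((NP/N)/S)/PP PP (S/NP)/N NP/N PP N\PP
CKY chart[0,7] = {N/(N\NP), NP, NP/(NP\NP), NP/(N\N), NP/(S\S), PP/(PP\NP), S/(S\NP)}; S ∉ chart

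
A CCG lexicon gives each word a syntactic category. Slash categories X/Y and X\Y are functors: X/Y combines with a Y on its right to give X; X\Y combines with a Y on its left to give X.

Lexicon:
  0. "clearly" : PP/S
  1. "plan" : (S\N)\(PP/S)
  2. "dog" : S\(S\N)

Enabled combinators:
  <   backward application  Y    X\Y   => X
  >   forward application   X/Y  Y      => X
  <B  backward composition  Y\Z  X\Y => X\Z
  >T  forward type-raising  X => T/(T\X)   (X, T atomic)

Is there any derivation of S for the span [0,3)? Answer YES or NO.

[0,3] S   <
  [0,2] S\N   <
    [0,1] "clearly" : PP/S
    [1,2] "plan" : (S\N)\(PP/S)
  [2,3] "dog" : S\(S\N)

YES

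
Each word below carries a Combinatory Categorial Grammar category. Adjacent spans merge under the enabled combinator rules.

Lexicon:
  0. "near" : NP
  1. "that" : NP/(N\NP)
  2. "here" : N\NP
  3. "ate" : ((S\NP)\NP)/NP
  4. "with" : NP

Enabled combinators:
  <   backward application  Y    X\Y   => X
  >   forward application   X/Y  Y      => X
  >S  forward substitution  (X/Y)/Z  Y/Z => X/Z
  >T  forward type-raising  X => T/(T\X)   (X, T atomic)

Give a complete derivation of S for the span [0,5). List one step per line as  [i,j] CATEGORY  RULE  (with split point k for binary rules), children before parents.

[0,1] NP  lex  "near"
[0,1] S/(S\NP)  >T
[1,2] NP/(N\NP)  lex  "that"
[2,3] N\NP  lex  "here"
[1,3] NP  >  k=2
[3,4] ((S\NP)\NP)/NP  lex  "ate"
[4,5] NP  lex  "with"
[3,5] (S\NP)\NP  >  k=4
[1,5] S\NP  <  k=3
[0,5] S  >  k=1

[0,5] S   >
  [0,1] S/(S\NP)   >T
    [0,1] "near" : NP
  [1,5] S\NP   <
    [1,3] NP   >
      [1,2] "that" : NP/(N\NP)
      [2,3] "here" : N\NP
    [3,5] (S\NP)\NP   >
      [3,4] "ate" : ((S\NP)\NP)/NP
      [4,5] "with" : NP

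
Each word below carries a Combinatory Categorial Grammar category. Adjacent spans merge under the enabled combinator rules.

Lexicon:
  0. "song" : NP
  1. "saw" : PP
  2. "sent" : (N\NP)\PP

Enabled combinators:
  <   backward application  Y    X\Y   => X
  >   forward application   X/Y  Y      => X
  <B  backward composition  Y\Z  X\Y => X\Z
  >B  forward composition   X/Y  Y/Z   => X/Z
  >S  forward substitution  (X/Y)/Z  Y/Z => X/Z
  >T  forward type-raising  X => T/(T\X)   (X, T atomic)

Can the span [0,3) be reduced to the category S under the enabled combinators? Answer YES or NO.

NP PP (N\NP)\PP
CKY chart[0,3] = {N, N/(N\N), NP/(NP\N), PP/(PP\N), S/(S\N)}; S ∉ chart

NO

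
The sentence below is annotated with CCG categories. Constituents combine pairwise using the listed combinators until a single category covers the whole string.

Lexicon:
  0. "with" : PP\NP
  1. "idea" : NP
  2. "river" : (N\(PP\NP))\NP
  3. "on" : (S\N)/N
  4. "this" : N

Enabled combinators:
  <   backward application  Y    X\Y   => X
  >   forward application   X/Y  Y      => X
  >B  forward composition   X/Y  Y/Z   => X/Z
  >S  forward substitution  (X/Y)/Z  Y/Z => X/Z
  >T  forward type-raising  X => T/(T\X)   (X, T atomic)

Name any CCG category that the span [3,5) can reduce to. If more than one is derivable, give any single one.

[0,5] S   <
  [0,3] N   <
    [0,1] "with" : PP\NP
    [1,3] N\(PP\NP)   <
      [1,2] "idea" : NP
      [2,3] "river" : (N\(PP\NP))\NP
  [3,5] S\N   >
    [3,4] "on" : (S\N)/N
    [4,5] "this" : N

S\N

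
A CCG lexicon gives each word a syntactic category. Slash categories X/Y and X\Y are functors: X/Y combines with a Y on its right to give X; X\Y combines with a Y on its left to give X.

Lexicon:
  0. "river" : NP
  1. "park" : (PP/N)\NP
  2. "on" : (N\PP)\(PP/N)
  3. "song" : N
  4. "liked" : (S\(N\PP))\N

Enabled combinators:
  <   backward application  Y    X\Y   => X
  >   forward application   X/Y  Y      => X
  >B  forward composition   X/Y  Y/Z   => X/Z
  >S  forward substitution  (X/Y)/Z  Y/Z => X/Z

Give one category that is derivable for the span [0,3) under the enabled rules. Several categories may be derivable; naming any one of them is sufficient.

[0,5] S   <
  [0,3] N\PP   <
    [0,2] PP/N   <
      [0,1] "river" : NP
      [1,2] "park" : (PP/N)\NP
    [2,3] "on" : (N\PP)\(PP/N)
  [3,5] S\(N\PP)   <
    [3,4] "song" : N
    [4,5] "liked" : (S\(N\PP))\N

N\PP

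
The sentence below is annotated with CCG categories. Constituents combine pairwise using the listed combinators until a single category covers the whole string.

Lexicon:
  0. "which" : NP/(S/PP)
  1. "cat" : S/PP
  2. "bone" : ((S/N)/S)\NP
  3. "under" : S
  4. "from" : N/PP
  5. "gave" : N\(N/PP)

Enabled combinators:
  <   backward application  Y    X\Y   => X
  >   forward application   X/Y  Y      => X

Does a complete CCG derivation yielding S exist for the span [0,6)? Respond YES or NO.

[0,6] S   >
  [0,4] S/N   >
    [0,3] (S/N)/S   <
      [0,2] NP   >
        [0,1] "which" : NP/(S/PP)
        [1,2] "cat" : S/PP
      [2,3] "bone" : ((S/N)/S)\NP
    [3,4] "under" : S
  [4,6] N   <
    [4,5] "from" : N/PP
    [5,6] "gave" : N\(N/PP)

YES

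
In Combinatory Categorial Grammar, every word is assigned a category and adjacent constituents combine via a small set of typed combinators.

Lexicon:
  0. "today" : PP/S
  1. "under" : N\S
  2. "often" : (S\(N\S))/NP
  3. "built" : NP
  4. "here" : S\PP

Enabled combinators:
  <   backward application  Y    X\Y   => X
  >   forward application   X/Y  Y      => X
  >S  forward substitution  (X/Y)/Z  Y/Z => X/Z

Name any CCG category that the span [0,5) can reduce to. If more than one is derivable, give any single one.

S

[0,5] S   <
  [0,4] PP   >
    [0,1] "today" : PP/S
    [1,4] S   <
      [1,2] "under" : N\S
      [2,4] S\(N\S)   >
        [2,3] "often" : (S\(N\S))/NP
        [3,4] "built" : NP
  [4,5] "here" : S\PP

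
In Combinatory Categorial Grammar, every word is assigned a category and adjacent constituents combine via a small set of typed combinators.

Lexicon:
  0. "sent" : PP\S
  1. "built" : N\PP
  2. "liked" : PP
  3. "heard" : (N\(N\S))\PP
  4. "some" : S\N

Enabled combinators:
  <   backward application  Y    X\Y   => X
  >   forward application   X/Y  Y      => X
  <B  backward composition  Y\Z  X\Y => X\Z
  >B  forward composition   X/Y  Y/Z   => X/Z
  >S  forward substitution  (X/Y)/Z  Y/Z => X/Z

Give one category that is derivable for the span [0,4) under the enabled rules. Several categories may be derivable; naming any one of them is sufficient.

N

[0,5] S   <
  [0,4] N   <
    [0,2] N\S   <B
      [0,1] "sent" : PP\S
      [1,2] "built" : N\PP
    [2,4] N\(N\S)   <
      [2,3] "liked" : PP
      [3,4] "heard" : (N\(N\S))\PP
  [4,5] "some" : S\N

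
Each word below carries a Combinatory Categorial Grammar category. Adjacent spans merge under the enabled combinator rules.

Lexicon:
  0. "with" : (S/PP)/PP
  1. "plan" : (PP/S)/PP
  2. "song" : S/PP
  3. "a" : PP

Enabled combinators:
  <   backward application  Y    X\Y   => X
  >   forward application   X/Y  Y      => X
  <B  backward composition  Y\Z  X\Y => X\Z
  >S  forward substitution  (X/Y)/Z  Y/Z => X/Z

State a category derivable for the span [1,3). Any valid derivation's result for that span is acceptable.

PP/PP

[0,4] S   >
  [0,3] S/PP   >S
    [0,1] "with" : (S/PP)/PP
    [1,3] PP/PP   >S
      [1,2] "plan" : (PP/S)/PP
      [2,3] "song" : S/PP
  [3,4] "a" : PP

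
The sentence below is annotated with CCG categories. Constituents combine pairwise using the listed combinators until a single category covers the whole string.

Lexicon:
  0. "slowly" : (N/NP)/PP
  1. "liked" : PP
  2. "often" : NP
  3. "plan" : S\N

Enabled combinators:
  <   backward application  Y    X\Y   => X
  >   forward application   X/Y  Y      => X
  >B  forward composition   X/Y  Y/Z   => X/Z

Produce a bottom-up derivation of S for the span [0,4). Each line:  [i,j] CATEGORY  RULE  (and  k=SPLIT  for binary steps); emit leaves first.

[0,1] (N/NP)/PP  lex  "slowly"
[1,2] PP  lex  "liked"
[0,2] N/NP  >  k=1
[2,3] NP  lex  "often"
[0,3] N  >  k=2
[3,4] S\N  lex  "plan"
[0,4] S  <  k=3

[0,4] S   <
  [0,3] N   >
    [0,2] N/NP   >
      [0,1] "slowly" : (N/NP)/PP
      [1,2] "liked" : PP
    [2,3] "often" : NP
  [3,4] "plan" : S\N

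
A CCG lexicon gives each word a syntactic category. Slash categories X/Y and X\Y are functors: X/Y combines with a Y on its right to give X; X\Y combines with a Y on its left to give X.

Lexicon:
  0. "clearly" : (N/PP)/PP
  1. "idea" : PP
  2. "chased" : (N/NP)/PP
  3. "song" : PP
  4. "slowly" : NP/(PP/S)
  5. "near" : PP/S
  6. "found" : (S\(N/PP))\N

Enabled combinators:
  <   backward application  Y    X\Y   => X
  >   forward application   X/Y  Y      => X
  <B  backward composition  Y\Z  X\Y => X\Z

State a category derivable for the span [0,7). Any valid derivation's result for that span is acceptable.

S

[0,7] S   <
  [0,2] N/PP   >
    [0,1] "clearly" : (N/PP)/PP
    [1,2] "idea" : PP
  [2,7] S\(N/PP)   <
    [2,6] N   >
      [2,4] N/NP   >
        [2,3] "chased" : (N/NP)/PP
        [3,4] "song" : PP
      [4,6] NP   >
        [4,5] "slowly" : NP/(PP/S)
        [5,6] "near" : PP/S
    [6,7] "found" : (S\(N/PP))\N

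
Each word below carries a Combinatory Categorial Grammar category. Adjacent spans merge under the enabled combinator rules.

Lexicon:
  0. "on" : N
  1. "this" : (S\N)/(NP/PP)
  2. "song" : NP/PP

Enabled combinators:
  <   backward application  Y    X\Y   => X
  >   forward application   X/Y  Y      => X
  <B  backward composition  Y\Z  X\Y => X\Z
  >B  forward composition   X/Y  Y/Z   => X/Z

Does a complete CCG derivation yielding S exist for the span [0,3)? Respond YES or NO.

YES

[0,3] S   <
  [0,1] "on" : N
  [1,3] S\N   >
    [1,2] "this" : (S\N)/(NP/PP)
    [2,3] "song" : NP/PP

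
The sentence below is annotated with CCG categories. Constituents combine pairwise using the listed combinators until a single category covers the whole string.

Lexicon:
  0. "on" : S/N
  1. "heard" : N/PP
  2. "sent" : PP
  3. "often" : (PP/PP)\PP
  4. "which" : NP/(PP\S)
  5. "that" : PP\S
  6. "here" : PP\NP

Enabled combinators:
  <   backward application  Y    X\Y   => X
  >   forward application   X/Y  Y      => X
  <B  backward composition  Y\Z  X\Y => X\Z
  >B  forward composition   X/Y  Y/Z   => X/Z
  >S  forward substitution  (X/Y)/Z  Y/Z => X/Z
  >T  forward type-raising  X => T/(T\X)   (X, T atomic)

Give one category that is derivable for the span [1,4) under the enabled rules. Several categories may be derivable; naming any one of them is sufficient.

[0,7] S   >
  [0,1] "on" : S/N
  [1,7] N   >
    [1,4] N/PP   >B
      [1,2] "heard" : N/PP
      [2,4] PP/PP   <
        [2,3] "sent" : PP
        [3,4] "often" : (PP/PP)\PP
    [4,7] PP   <
      [4,6] NP   >
        [4,5] "which" : NP/(PP\S)
        [5,6] "that" : PP\S
      [6,7] "here" : PP\NP

N/PP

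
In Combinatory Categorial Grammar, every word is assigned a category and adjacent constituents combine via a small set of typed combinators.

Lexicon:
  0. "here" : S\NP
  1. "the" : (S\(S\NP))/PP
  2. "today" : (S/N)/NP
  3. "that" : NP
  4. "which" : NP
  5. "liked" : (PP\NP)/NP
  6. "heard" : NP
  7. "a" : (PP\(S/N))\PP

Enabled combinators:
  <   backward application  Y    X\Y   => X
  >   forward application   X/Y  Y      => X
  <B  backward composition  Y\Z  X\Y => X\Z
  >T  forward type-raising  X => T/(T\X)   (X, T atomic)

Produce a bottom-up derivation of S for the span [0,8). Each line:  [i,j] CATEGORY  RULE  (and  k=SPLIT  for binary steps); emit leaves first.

[0,8] S   <
  [0,1] "here" : S\NP
  [1,8] S\(S\NP)   >
    [1,2] "the" : (S\(S\NP))/PP
    [2,8] PP   <
      [2,4] S/N   >
        [2,3] "today" : (S/N)/NP
        [3,4] "that" : NP
      [4,8] PP\(S/N)   <
        [4,7] PP   <
          [4,5] "which" : NP
          [5,7] PP\NP   >
            [5,6] "liked" : (PP\NP)/NP
            [6,7] "heard" : NP
        [7,8] "a" : (PP\(S/N))\PP

[0,1] S\NP  lex  "here"
[1,2] (S\(S\NP))/PP  lex  "the"
[2,3] (S/N)/NP  lex  "today"
[3,4] NP  lex  "that"
[2,4] S/N  >  k=3
[4,5] NP  lex  "which"
[5,6] (PP\NP)/NP  lex  "liked"
[6,7] NP  lex  "heard"
[5,7] PP\NP  >  k=6
[4,7] PP  <  k=5
[7,8] (PP\(S/N))\PP  lex  "a"
[4,8] PP\(S/N)  <  k=7
[2,8] PP  <  k=4
[1,8] S\(S\NP)  >  k=2
[0,8] S  <  k=1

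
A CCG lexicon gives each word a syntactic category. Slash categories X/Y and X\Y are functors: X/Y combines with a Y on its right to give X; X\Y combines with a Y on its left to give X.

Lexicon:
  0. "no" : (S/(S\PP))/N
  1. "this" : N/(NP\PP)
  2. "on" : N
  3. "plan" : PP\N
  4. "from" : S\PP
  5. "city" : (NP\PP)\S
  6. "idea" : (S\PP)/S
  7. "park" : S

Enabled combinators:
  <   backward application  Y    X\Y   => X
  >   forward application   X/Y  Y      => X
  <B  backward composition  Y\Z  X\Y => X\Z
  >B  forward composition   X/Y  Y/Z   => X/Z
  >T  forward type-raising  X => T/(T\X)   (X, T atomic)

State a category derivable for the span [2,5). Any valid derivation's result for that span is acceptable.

S

[0,8] S   >
  [0,6] S/(S\PP)   >
    [0,1] "no" : (S/(S\PP))/N
    [1,6] N   >
      [1,2] "this" : N/(NP\PP)
      [2,6] NP\PP   <
        [2,5] S   <
          [2,4] PP   >
            [2,3] PP/(PP\N)   >T
              [2,3] "on" : N
            [3,4] "plan" : PP\N
          [4,5] "from" : S\PP
        [5,6] "city" : (NP\PP)\S
  [6,8] S\PP   >
    [6,7] "idea" : (S\PP)/S
    [7,8] "park" : S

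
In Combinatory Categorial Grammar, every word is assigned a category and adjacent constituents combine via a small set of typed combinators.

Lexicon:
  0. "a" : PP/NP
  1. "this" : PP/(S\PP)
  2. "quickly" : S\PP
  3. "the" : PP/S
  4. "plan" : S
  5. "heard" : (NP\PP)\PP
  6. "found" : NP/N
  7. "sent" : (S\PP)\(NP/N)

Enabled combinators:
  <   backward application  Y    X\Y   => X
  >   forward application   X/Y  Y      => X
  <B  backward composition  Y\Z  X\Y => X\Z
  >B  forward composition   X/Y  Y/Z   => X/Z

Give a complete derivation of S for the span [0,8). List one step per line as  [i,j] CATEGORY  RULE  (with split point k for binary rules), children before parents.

[0,8] S   <
  [0,6] PP   >
    [0,1] "a" : PP/NP
    [1,6] NP   <
      [1,3] PP   >
        [1,2] "this" : PP/(S\PP)
        [2,3] "quickly" : S\PP
      [3,6] NP\PP   <
        [3,5] PP   >
          [3,4] "the" : PP/S
          [4,5] "plan" : S
        [5,6] "heard" : (NP\PP)\PP
  [6,8] S\PP   <
    [6,7] "found" : NP/N
    [7,8] "sent" : (S\PP)\(NP/N)

[0,1] PP/NP  lex  "a"
[1,2] PP/(S\PP)  lex  "this"
[2,3] S\PP  lex  "quickly"
[1,3] PP  >  k=2
[3,4] PP/S  lex  "the"
[4,5] S  lex  "plan"
[3,5] PP  >  k=4
[5,6] (NP\PP)\PP  lex  "heard"
[3,6] NP\PP  <  k=5
[1,6] NP  <  k=3
[0,6] PP  >  k=1
[6,7] NP/N  lex  "found"
[7,8] (S\PP)\(NP/N)  lex  "sent"
[6,8] S\PP  <  k=7
[0,8] S  <  k=6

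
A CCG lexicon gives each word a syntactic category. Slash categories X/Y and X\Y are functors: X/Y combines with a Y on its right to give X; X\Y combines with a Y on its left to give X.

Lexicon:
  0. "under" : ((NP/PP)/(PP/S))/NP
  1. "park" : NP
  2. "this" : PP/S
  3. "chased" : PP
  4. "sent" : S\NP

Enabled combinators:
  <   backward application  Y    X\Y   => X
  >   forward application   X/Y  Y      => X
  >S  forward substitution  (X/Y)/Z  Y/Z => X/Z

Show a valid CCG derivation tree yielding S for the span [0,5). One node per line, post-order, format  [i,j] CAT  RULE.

[0,1] ((NP/PP)/(PP/S))/NP  lex  "under"
[1,2] NP  lex  "park"
[0,2] (NP/PP)/(PP/S)  >  k=1
[2,3] PP/S  lex  "this"
[0,3] NP/PP  >  k=2
[3,4] PP  lex  "chased"
[0,4] NP  >  k=3
[4,5] S\NP  lex  "sent"
[0,5] S  <  k=4

[0,5] S   <
  [0,4] NP   >
    [0,3] NP/PP   >
      [0,2] (NP/PP)/(PP/S)   >
        [0,1] "under" : ((NP/PP)/(PP/S))/NP
        [1,2] "park" : NP
      [2,3] "this" : PP/S
    [3,4] "chased" : PP
  [4,5] "sent" : S\NP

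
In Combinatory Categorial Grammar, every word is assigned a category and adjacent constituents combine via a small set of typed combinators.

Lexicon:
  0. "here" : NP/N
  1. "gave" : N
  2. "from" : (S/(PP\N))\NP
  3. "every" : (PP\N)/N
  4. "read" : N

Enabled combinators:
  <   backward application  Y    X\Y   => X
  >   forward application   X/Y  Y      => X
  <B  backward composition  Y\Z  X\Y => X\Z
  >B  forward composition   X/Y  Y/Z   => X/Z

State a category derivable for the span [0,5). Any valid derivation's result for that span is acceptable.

[0,5] S   >
  [0,4] S/N   >B
    [0,3] S/(PP\N)   <
      [0,2] NP   >
        [0,1] "here" : NP/N
        [1,2] "gave" : N
      [2,3] "from" : (S/(PP\N))\NP
    [3,4] "every" : (PP\N)/N
  [4,5] "read" : N

S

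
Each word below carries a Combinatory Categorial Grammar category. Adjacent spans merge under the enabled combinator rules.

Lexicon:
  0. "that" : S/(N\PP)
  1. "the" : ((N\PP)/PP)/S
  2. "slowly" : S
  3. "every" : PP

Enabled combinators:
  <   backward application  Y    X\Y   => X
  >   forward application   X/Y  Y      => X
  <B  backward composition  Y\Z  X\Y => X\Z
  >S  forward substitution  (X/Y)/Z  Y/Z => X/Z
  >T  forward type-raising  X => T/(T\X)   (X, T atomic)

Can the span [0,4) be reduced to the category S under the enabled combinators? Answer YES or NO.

[0,4] S   >
  [0,1] "that" : S/(N\PP)
  [1,4] N\PP   >
    [1,3] (N\PP)/PP   >
      [1,2] "the" : ((N\PP)/PP)/S
      [2,3] "slowly" : S
    [3,4] "every" : PP

YES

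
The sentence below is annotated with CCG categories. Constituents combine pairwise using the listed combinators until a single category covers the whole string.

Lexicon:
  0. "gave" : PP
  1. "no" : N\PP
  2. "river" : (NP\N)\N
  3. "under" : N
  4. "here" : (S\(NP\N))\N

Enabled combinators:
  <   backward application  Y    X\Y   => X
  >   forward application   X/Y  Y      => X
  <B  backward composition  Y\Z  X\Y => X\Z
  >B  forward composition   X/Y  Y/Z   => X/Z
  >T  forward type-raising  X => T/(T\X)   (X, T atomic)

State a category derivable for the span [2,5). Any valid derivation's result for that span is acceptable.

S\N

[0,5] S   <
  [0,2] N   <
    [0,1] "gave" : PP
    [1,2] "no" : N\PP
  [2,5] S\N   <B
    [2,3] "river" : (NP\N)\N
    [3,5] S\(NP\N)   <
      [3,4] "under" : N
      [4,5] "here" : (S\(NP\N))\N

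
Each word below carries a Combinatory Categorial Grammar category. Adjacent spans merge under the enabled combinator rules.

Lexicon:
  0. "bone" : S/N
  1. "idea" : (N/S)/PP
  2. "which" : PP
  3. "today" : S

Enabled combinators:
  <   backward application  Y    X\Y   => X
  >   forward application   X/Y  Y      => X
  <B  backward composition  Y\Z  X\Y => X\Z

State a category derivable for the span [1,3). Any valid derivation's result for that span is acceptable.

[0,4] S   >
  [0,1] "bone" : S/N
  [1,4] N   >
    [1,3] N/S   >
      [1,2] "idea" : (N/S)/PP
      [2,3] "which" : PP
    [3,4] "today" : S

N/S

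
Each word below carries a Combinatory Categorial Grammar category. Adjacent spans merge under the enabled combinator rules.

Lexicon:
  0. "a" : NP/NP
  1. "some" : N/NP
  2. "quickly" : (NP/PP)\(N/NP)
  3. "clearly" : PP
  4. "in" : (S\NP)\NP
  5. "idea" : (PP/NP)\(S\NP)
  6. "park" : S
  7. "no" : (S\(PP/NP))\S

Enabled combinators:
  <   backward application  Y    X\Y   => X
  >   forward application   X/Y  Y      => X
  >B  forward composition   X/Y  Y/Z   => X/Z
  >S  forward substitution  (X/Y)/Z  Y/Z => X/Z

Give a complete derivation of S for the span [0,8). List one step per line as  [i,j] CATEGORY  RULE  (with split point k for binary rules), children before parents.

[0,8] S   <
  [0,6] PP/NP   <
    [0,5] S\NP   <
      [0,4] NP   >
        [0,3] NP/PP   >B
          [0,1] "a" : NP/NP
          [1,3] NP/PP   <
            [1,2] "some" : N/NP
            [2,3] "quickly" : (NP/PP)\(N/NP)
        [3,4] "clearly" : PP
      [4,5] "in" : (S\NP)\NP
    [5,6] "idea" : (PP/NP)\(S\NP)
  [6,8] S\(PP/NP)   <
    [6,7] "park" : S
    [7,8] "no" : (S\(PP/NP))\S

[0,1] NP/NP  lex  "a"
[1,2] N/NP  lex  "some"
[2,3] (NP/PP)\(N/NP)  lex  "quickly"
[1,3] NP/PP  <  k=2
[0,3] NP/PP  >B  k=1
[3,4] PP  lex  "clearly"
[0,4] NP  >  k=3
[4,5] (S\NP)\NP  lex  "in"
[0,5] S\NP  <  k=4
[5,6] (PP/NP)\(S\NP)  lex  "idea"
[0,6] PP/NP  <  k=5
[6,7] S  lex  "park"
[7,8] (S\(PP/NP))\S  lex  "no"
[6,8] S\(PP/NP)  <  k=7
[0,8] S  <  k=6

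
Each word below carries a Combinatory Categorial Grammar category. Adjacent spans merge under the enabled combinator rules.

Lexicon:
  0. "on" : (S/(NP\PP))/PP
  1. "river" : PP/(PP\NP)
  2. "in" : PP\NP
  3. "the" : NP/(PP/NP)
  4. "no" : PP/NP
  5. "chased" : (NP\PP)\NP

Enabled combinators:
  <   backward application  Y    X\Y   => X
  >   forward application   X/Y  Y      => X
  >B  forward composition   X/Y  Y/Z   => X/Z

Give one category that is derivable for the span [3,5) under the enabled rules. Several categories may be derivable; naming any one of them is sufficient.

NP

[0,6] S   >
  [0,3] S/(NP\PP)   >
    [0,1] "on" : (S/(NP\PP))/PP
    [1,3] PP   >
      [1,2] "river" : PP/(PP\NP)
      [2,3] "in" : PP\NP
  [3,6] NP\PP   <
    [3,5] NP   >
      [3,4] "the" : NP/(PP/NP)
      [4,5] "no" : PP/NP
    [5,6] "chased" : (NP\PP)\NP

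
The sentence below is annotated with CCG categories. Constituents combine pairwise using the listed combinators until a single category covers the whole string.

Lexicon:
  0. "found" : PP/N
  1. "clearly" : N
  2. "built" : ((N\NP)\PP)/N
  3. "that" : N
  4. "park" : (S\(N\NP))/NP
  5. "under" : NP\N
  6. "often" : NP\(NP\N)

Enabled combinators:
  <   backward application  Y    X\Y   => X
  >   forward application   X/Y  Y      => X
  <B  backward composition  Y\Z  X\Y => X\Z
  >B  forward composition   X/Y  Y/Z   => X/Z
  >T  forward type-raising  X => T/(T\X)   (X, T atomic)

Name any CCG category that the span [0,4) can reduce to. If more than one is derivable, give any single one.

N\NP

[0,7] S   <
  [0,4] N\NP   <
    [0,2] PP   >
      [0,1] "found" : PP/N
      [1,2] "clearly" : N
    [2,4] (N\NP)\PP   >
      [2,3] "built" : ((N\NP)\PP)/N
      [3,4] "that" : N
  [4,7] S\(N\NP)   >
    [4,5] "park" : (S\(N\NP))/NP
    [5,7] NP   <
      [5,6] "under" : NP\N
      [6,7] "often" : NP\(NP\N)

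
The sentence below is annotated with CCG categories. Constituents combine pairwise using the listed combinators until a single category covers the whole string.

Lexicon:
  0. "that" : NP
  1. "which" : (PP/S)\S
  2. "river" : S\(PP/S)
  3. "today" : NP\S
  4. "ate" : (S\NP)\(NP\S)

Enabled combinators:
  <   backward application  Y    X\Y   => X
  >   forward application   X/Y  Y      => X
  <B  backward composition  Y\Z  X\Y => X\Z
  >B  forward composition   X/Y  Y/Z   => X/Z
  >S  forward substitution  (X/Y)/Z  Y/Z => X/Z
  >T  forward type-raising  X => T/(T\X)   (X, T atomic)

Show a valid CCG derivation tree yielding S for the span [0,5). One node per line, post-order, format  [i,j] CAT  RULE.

[0,1] NP  lex  "that"
[1,2] (PP/S)\S  lex  "which"
[2,3] S\(PP/S)  lex  "river"
[1,3] S\S  <B  k=2
[3,4] NP\S  lex  "today"
[1,4] NP\S  <B  k=3
[4,5] (S\NP)\(NP\S)  lex  "ate"
[1,5] S\NP  <  k=4
[0,5] S  <  k=1

[0,5] S   <
  [0,1] "that" : NP
  [1,5] S\NP   <
    [1,4] NP\S   <B
      [1,3] S\S   <B
        [1,2] "which" : (PP/S)\S
        [2,3] "river" : S\(PP/S)
      [3,4] "today" : NP\S
    [4,5] "ate" : (S\NP)\(NP\S)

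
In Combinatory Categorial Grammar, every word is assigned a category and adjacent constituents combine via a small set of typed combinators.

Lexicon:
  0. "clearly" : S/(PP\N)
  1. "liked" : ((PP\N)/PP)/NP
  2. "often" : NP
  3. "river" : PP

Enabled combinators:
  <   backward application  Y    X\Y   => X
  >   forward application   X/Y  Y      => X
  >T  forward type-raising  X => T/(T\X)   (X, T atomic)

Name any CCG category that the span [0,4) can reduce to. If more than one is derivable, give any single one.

[0,4] S   >
  [0,1] "clearly" : S/(PP\N)
  [1,4] PP\N   >
    [1,3] (PP\N)/PP   >
      [1,2] "liked" : ((PP\N)/PP)/NP
      [2,3] "often" : NP
    [3,4] "river" : PP

S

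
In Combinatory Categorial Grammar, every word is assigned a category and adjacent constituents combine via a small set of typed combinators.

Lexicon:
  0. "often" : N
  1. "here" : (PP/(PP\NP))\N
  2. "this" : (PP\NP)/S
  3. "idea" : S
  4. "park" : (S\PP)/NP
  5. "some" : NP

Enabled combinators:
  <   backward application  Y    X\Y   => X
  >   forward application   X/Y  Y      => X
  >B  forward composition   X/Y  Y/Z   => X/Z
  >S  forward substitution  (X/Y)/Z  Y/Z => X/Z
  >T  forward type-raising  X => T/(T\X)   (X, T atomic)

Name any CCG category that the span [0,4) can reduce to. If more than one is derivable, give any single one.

[0,6] S   <
  [0,4] PP   >
    [0,2] PP/(PP\NP)   <
      [0,1] "often" : N
      [1,2] "here" : (PP/(PP\NP))\N
    [2,4] PP\NP   >
      [2,3] "this" : (PP\NP)/S
      [3,4] "idea" : S
  [4,6] S\PP   >
    [4,5] "park" : (S\PP)/NP
    [5,6] "some" : NP

PP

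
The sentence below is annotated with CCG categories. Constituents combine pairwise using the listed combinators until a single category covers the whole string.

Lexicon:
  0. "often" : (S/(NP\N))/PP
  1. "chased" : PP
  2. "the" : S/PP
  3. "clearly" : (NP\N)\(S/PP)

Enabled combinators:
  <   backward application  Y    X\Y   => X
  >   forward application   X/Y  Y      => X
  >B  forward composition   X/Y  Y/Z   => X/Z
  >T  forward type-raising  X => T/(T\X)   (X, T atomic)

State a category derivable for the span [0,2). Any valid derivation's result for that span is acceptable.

S/(NP\N)

[0,4] S   >
  [0,2] S/(NP\N)   >
    [0,1] "often" : (S/(NP\N))/PP
    [1,2] "chased" : PP
  [2,4] NP\N   <
    [2,3] "the" : S/PP
    [3,4] "clearly" : (NP\N)\(S/PP)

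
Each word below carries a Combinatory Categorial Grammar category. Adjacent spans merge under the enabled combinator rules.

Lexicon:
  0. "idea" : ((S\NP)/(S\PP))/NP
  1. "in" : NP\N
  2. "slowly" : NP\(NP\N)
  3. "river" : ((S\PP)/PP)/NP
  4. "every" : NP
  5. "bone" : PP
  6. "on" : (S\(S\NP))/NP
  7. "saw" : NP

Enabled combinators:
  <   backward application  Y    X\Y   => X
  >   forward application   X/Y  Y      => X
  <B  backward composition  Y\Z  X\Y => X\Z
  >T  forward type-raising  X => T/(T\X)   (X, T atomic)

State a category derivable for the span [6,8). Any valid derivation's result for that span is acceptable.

[0,8] S   <
  [0,6] S\NP   >
    [0,3] (S\NP)/(S\PP)   >
      [0,1] "idea" : ((S\NP)/(S\PP))/NP
      [1,3] NP   <
        [1,2] "in" : NP\N
        [2,3] "slowly" : NP\(NP\N)
    [3,6] S\PP   >
      [3,5] (S\PP)/PP   >
        [3,4] "river" : ((S\PP)/PP)/NP
        [4,5] "every" : NP
      [5,6] "bone" : PP
  [6,8] S\(S\NP)   >
    [6,7] "on" : (S\(S\NP))/NP
    [7,8] "saw" : NP

S\(S\NP)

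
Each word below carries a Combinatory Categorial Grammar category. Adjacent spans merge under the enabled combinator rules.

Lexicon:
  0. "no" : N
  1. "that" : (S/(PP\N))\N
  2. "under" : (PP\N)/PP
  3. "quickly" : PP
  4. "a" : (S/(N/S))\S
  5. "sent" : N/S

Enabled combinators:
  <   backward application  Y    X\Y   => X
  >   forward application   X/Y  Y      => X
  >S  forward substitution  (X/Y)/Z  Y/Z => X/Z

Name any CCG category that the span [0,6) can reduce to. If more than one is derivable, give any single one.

[0,6] S   >
  [0,5] S/(N/S)   <
    [0,4] S   >
      [0,2] S/(PP\N)   <
        [0,1] "no" : N
        [1,2] "that" : (S/(PP\N))\N
      [2,4] PP\N   >
        [2,3] "under" : (PP\N)/PP
        [3,4] "quickly" : PP
    [4,5] "a" : (S/(N/S))\S
  [5,6] "sent" : N/S

S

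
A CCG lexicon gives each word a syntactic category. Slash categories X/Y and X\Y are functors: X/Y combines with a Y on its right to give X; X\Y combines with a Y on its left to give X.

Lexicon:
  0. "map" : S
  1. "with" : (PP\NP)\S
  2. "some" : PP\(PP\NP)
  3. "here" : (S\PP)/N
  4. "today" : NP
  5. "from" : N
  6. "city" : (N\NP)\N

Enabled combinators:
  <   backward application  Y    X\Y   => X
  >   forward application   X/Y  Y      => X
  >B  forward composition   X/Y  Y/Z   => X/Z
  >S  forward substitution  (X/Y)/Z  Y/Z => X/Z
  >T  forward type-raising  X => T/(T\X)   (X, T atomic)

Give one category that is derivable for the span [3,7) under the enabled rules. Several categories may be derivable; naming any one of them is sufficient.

[0,7] S   <
  [0,3] PP   <
    [0,2] PP\NP   <
      [0,1] "map" : S
      [1,2] "with" : (PP\NP)\S
    [2,3] "some" : PP\(PP\NP)
  [3,7] S\PP   >
    [3,4] "here" : (S\PP)/N
    [4,7] N   <
      [4,5] "today" : NP
      [5,7] N\NP   <
        [5,6] "from" : N
        [6,7] "city" : (N\NP)\N

S\PP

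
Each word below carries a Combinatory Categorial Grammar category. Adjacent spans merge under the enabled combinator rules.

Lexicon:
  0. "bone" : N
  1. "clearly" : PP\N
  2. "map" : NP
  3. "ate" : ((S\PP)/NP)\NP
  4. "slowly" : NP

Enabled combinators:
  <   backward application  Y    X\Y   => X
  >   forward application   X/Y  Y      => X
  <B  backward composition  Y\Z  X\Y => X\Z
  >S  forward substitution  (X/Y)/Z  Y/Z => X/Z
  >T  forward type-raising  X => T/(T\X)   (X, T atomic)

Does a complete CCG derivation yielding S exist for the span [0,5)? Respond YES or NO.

[0,5] S   <
  [0,2] PP   >
    [0,1] PP/(PP\N)   >T
      [0,1] "bone" : N
    [1,2] "clearly" : PP\N
  [2,5] S\PP   >
    [2,4] (S\PP)/NP   <
      [2,3] "map" : NP
      [3,4] "ate" : ((S\PP)/NP)\NP
    [4,5] "slowly" : NP

YES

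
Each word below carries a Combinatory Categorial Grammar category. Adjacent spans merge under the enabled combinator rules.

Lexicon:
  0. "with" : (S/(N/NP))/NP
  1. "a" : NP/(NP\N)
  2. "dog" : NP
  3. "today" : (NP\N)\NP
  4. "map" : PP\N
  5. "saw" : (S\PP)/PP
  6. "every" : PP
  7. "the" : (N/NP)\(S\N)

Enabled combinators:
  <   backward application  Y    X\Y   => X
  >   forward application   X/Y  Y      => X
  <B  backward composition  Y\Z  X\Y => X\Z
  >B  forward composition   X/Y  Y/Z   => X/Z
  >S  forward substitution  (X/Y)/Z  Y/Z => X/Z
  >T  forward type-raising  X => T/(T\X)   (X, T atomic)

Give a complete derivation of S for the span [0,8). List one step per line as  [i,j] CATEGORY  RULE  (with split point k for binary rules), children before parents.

[0,1] (S/(N/NP))/NP  lex  "with"
[1,2] NP/(NP\N)  lex  "a"
[2,3] NP  lex  "dog"
[3,4] (NP\N)\NP  lex  "today"
[2,4] NP\N  <  k=3
[1,4] NP  >  k=2
[0,4] S/(N/NP)  >  k=1
[4,5] PP\N  lex  "map"
[5,6] (S\PP)/PP  lex  "saw"
[6,7] PP  lex  "every"
[5,7] S\PP  >  k=6
[4,7] S\N  <B  k=5
[7,8] (N/NP)\(S\N)  lex  "the"
[4,8] N/NP  <  k=7
[0,8] S  >  k=4

[0,8] S   >
  [0,4] S/(N/NP)   >
    [0,1] "with" : (S/(N/NP))/NP
    [1,4] NP   >
      [1,2] "a" : NP/(NP\N)
      [2,4] NP\N   <
        [2,3] "dog" : NP
        [3,4] "today" : (NP\N)\NP
  [4,8] N/NP   <
    [4,7] S\N   <B
      [4,5] "map" : PP\N
      [5,7] S\PP   >
        [5,6] "saw" : (S\PP)/PP
        [6,7] "every" : PP
    [7,8] "the" : (N/NP)\(S\N)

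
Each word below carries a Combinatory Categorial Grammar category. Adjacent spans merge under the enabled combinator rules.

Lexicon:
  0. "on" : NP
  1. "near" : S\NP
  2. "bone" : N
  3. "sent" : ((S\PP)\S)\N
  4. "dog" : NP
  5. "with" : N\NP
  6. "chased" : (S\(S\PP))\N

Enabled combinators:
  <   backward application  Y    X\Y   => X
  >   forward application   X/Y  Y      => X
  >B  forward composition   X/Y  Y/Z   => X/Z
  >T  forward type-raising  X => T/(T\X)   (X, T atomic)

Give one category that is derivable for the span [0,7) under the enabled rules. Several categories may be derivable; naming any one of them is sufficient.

[0,7] S   <
  [0,4] S\PP   <
    [0,2] S   >
      [0,1] S/(S\NP)   >T
        [0,1] "on" : NP
      [1,2] "near" : S\NP
    [2,4] (S\PP)\S   <
      [2,3] "bone" : N
      [3,4] "sent" : ((S\PP)\S)\N
  [4,7] S\(S\PP)   <
    [4,6] N   <
      [4,5] "dog" : NP
      [5,6] "with" : N\NP
    [6,7] "chased" : (S\(S\PP))\N

S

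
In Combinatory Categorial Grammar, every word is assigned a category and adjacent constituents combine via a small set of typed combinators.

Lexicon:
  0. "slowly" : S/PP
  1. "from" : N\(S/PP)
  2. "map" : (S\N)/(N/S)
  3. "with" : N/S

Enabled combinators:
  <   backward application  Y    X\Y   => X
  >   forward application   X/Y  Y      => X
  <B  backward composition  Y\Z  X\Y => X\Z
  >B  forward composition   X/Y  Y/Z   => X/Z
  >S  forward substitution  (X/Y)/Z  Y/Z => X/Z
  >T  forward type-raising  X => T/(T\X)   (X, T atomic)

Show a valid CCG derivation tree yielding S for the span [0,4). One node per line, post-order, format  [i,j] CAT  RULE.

[0,1] S/PP  lex  "slowly"
[1,2] N\(S/PP)  lex  "from"
[0,2] N  <  k=1
[2,3] (S\N)/(N/S)  lex  "map"
[3,4] N/S  lex  "with"
[2,4] S\N  >  k=3
[0,4] S  <  k=2

[0,4] S   <
  [0,2] N   <
    [0,1] "slowly" : S/PP
    [1,2] "from" : N\(S/PP)
  [2,4] S\N   >
    [2,3] "map" : (S\N)/(N/S)
    [3,4] "with" : N/S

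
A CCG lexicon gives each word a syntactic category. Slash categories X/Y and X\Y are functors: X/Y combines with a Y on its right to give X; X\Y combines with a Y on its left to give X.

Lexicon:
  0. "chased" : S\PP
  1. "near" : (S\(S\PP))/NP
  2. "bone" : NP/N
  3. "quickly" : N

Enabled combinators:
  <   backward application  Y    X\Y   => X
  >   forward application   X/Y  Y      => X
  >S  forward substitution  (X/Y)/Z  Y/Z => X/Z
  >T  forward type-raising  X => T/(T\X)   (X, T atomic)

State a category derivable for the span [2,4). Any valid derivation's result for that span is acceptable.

[0,4] S   <
  [0,1] "chased" : S\PP
  [1,4] S\(S\PP)   >
    [1,2] "near" : (S\(S\PP))/NP
    [2,4] NP   >
      [2,3] "bone" : NP/N
      [3,4] "quickly" : N

NP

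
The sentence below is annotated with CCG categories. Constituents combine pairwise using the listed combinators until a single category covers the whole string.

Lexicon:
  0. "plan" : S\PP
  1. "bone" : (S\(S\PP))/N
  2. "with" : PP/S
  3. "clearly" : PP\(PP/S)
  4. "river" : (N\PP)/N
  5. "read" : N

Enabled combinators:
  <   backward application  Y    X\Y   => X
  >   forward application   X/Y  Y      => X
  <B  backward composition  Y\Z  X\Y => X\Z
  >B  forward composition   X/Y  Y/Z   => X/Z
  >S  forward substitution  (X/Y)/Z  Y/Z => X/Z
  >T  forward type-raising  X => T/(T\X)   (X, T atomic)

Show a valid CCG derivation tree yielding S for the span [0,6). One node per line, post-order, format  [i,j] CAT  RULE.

[0,6] S   <
  [0,1] "plan" : S\PP
  [1,6] S\(S\PP)   >
    [1,2] "bone" : (S\(S\PP))/N
    [2,6] N   <
      [2,4] PP   <
        [2,3] "with" : PP/S
        [3,4] "clearly" : PP\(PP/S)
      [4,6] N\PP   >
        [4,5] "river" : (N\PP)/N
        [5,6] "read" : N

[0,1] S\PP  lex  "plan"
[1,2] (S\(S\PP))/N  lex  "bone"
[2,3] PP/S  lex  "with"
[3,4] PP\(PP/S)  lex  "clearly"
[2,4] PP  <  k=3
[4,5] (N\PP)/N  lex  "river"
[5,6] N  lex  "read"
[4,6] N\PP  >  k=5
[2,6] N  <  k=4
[1,6] S\(S\PP)  >  k=2
[0,6] S  <  k=1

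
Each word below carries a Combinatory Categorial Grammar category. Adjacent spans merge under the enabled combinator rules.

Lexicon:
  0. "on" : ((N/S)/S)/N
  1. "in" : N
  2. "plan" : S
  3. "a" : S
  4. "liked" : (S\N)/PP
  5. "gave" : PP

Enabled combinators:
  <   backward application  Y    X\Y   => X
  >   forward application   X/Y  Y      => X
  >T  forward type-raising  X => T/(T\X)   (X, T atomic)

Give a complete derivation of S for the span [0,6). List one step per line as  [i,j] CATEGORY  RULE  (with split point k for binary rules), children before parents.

[0,6] S   <
  [0,4] N   >
    [0,3] N/S   >
      [0,2] (N/S)/S   >
        [0,1] "on" : ((N/S)/S)/N
        [1,2] "in" : N
      [2,3] "plan" : S
    [3,4] "a" : S
  [4,6] S\N   >
    [4,5] "liked" : (S\N)/PP
    [5,6] "gave" : PP

[0,1] ((N/S)/S)/N  lex  "on"
[1,2] N  lex  "in"
[0,2] (N/S)/S  >  k=1
[2,3] S  lex  "plan"
[0,3] N/S  >  k=2
[3,4] S  lex  "a"
[0,4] N  >  k=3
[4,5] (S\N)/PP  lex  "liked"
[5,6] PP  lex  "gave"
[4,6] S\N  >  k=5
[0,6] S  <  k=4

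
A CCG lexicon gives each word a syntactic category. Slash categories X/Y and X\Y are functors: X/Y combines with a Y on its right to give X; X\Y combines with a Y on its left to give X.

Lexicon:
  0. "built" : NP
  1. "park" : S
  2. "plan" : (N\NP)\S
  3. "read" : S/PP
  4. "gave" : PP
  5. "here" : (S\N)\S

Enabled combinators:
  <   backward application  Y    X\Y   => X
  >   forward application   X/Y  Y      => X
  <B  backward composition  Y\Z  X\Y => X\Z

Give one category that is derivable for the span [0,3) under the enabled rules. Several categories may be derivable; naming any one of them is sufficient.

N

[0,6] S   <
  [0,3] N   <
    [0,1] "built" : NP
    [1,3] N\NP   <
      [1,2] "park" : S
      [2,3] "plan" : (N\NP)\S
  [3,6] S\N   <
    [3,5] S   >
      [3,4] "read" : S/PP
      [4,5] "gave" : PP
    [5,6] "here" : (S\N)\S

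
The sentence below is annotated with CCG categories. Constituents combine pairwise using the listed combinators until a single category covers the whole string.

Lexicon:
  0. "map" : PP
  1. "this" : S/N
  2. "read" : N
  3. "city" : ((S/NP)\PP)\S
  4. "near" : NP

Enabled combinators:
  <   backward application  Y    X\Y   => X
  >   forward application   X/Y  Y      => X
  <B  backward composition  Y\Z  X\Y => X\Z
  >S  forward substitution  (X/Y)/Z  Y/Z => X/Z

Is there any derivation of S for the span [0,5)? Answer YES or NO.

YES

[0,5] S   >
  [0,4] S/NP   <
    [0,1] "map" : PP
    [1,4] (S/NP)\PP   <
      [1,3] S   >
        [1,2] "this" : S/N
        [2,3] "read" : N
      [3,4] "city" : ((S/NP)\PP)\S
  [4,5] "near" : NP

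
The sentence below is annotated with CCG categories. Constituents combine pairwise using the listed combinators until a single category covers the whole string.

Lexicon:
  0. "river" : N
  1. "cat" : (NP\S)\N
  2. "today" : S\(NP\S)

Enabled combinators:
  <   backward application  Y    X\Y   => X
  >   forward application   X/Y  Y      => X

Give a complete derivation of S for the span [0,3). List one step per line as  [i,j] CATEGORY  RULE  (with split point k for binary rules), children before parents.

[0,1] N  lex  "river"
[1,2] (NP\S)\N  lex  "cat"
[0,2] NP\S  <  k=1
[2,3] S\(NP\S)  lex  "today"
[0,3] S  <  k=2

[0,3] S   <
  [0,2] NP\S   <
    [0,1] "river" : N
    [1,2] "cat" : (NP\S)\N
  [2,3] "today" : S\(NP\S)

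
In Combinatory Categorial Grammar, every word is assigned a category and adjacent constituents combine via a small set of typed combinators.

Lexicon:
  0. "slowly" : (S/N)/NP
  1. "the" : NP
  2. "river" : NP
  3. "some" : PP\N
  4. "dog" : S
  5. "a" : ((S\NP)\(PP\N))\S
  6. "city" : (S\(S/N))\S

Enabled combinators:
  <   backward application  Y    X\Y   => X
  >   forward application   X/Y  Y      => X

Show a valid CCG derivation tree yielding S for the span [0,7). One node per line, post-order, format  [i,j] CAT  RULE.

[0,7] S   <
  [0,2] S/N   >
    [0,1] "slowly" : (S/N)/NP
    [1,2] "the" : NP
  [2,7] S\(S/N)   <
    [2,6] S   <
      [2,3] "river" : NP
      [3,6] S\NP   <
        [3,4] "some" : PP\N
        [4,6] (S\NP)\(PP\N)   <
          [4,5] "dog" : S
          [5,6] "a" : ((S\NP)\(PP\N))\S
    [6,7] "city" : (S\(S/N))\S

[0,1] (S/N)/NP  lex  "slowly"
[1,2] NP  lex  "the"
[0,2] S/N  >  k=1
[2,3] NP  lex  "river"
[3,4] PP\N  lex  "some"
[4,5] S  lex  "dog"
[5,6] ((S\NP)\(PP\N))\S  lex  "a"
[4,6] (S\NP)\(PP\N)  <  k=5
[3,6] S\NP  <  k=4
[2,6] S  <  k=3
[6,7] (S\(S/N))\S  lex  "city"
[2,7] S\(S/N)  <  k=6
[0,7] S  <  k=2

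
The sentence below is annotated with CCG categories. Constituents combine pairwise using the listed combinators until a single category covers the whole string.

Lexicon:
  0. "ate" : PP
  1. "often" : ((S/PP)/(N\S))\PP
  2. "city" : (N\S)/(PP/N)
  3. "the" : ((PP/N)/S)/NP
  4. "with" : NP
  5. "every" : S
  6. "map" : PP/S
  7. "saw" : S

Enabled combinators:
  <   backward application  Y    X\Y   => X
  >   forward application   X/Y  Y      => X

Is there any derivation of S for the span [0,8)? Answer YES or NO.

[0,8] S   >
  [0,6] S/PP   >
    [0,2] (S/PP)/(N\S)   <
      [0,1] "ate" : PP
      [1,2] "often" : ((S/PP)/(N\S))\PP
    [2,6] N\S   >
      [2,3] "city" : (N\S)/(PP/N)
      [3,6] PP/N   >
        [3,5] (PP/N)/S   >
          [3,4] "the" : ((PP/N)/S)/NP
          [4,5] "with" : NP
        [5,6] "every" : S
  [6,8] PP   >
    [6,7] "map" : PP/S
    [7,8] "saw" : S

YES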